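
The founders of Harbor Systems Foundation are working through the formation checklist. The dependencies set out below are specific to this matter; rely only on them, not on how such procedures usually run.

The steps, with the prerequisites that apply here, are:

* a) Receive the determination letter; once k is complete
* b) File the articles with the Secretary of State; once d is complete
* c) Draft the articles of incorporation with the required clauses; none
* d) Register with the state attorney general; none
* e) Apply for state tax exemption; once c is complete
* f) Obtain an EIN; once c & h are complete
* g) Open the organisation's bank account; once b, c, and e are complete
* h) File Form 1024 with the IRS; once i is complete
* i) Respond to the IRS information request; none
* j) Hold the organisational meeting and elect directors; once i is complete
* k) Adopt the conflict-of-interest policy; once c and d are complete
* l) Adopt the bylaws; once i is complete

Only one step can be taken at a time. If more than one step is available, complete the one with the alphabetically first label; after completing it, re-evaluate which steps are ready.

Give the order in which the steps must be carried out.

c, d, b, e, g, i, h, f, j, k, a, l

c, d and i have no prerequisites; c has the earlier label, so c is first.
Now d, e and i have their prerequisites met. d has the earlier label, so d next.
b, e, i and k are all available; b has the earlier label → b.
Ready: e, i and k. e has the earlier label → e.
g, i and k are all available; g has the earlier label → g.
Ready: i and k. i has the earlier label → i.
h, j, k and l are all available; h has the earlier label → h.
f, j, k and l are all available; f has the earlier label → f.
Ready: j, k and l. j has the earlier label → j.
Now k and l have their prerequisites met. k has the earlier label, so k next.
Ready: a and l. a has the earlier label → a.
l is the only step now ready → l.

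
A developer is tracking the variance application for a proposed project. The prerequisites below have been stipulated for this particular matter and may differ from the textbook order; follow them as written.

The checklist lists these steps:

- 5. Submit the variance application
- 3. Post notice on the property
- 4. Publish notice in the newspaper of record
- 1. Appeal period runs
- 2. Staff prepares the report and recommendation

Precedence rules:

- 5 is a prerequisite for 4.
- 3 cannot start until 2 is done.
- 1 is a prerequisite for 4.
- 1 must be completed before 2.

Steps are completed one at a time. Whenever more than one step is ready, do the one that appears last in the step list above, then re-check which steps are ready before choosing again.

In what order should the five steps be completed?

1, 2, 3, 5, 4

Nothing is required for 1 and 5. 1 is listed later → 1 first.
2 and 5 are both available; 2 is listed later → 2.
Ready: 3 and 5. 3 is listed later → 3.
5 is the only step now ready → 5.
4 needed 1 and 5, now all done → 4.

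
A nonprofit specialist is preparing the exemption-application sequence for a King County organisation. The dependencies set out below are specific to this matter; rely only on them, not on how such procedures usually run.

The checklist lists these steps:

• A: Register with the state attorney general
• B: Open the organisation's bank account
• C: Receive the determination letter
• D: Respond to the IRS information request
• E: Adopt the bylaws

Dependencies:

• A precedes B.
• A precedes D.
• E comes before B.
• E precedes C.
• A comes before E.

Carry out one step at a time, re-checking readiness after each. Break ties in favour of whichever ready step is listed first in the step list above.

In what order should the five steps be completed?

A, D, E, B, C

Only A has no prerequisites, so it is first.
Now D and E have their prerequisites met. D is listed earlier, so D next.
E is the only step now ready → E.
B and C are both available; B is listed earlier → B.
That leaves C as the only ready step → C.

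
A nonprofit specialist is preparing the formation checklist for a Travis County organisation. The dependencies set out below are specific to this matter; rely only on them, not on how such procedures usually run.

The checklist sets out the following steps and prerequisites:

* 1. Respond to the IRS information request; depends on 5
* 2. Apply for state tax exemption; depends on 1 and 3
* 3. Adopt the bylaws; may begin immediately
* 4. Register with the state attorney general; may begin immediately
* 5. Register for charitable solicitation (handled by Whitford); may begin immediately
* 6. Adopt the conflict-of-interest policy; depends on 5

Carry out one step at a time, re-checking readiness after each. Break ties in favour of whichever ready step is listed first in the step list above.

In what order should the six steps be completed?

Nothing is required for 3, 4 and 5. 3 is listed earlier → 3 first.
Now 4 and 5 have their prerequisites met. 4 is listed earlier, so 4 next.
Next only 5 has its prerequisites met → 5.
Ready: 1 and 6. 1 is listed earlier → 1.
Now 2 and 6 have their prerequisites met. 2 is listed earlier, so 2 next.
6 needed 5, now all done → 6.

3 → 4 → 5 → 1 → 2 → 6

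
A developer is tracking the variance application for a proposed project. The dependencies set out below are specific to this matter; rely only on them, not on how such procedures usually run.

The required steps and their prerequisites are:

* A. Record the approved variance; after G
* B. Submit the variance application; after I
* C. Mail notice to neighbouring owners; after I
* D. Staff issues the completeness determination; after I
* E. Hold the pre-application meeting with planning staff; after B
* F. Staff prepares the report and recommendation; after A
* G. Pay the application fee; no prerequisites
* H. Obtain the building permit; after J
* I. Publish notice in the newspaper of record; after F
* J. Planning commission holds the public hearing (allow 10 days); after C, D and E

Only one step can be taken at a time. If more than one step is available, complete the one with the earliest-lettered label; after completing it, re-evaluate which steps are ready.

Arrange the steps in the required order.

G is the only step with nothing outstanding, so it goes first.
A needed G, now all done → A.
That leaves F as the only ready step → F.
I needed F, now all done → I.
Now B, C and D have their prerequisites met. B has the earlier label, so B next.
Ready: C, D and E. C has the earlier label → C.
Now D and E have their prerequisites met. D has the earlier label, so D next.
That leaves E as the only ready step → E.
That leaves J as the only ready step → J.
That leaves H as the only ready step → H.

G, A, F, I, B, C, D, E, J, H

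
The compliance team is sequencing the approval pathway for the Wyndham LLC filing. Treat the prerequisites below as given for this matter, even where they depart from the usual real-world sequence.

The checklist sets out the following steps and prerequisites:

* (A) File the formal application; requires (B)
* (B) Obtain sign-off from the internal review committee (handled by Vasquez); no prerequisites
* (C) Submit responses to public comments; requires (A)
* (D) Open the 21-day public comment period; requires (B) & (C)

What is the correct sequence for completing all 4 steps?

(B) (A) (C) (D)

(B) is the only step with nothing outstanding, so it goes first.
(A) is the only step now ready → (A).
That leaves (C) as the only ready step → (C).
Next only (D) has its prerequisites met → (D).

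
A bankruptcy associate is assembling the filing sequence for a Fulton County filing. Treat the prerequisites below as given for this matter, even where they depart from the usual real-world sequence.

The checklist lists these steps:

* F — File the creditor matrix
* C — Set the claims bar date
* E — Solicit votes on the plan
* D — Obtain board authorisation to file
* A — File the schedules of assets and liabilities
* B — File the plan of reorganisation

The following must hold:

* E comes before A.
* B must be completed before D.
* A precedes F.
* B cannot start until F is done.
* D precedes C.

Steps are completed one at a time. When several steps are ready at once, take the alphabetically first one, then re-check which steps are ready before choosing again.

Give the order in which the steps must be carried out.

Only E has no prerequisites, so it is first.
Next only A has its prerequisites met → A.
F needed A, now all done → F.
B needed F, now all done → B.
D is the only step now ready → D.
C needed D, now all done → C.

E A F B D C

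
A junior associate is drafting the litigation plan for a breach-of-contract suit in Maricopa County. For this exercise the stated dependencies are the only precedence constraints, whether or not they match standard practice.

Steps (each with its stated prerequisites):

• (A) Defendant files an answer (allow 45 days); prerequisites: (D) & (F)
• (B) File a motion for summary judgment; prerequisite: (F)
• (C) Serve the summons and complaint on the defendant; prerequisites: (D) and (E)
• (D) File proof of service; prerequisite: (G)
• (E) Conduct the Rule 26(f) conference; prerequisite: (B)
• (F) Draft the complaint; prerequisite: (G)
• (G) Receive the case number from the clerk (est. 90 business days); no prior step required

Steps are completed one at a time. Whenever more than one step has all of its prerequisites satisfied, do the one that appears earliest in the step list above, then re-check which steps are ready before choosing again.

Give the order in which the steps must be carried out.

(G) has no prerequisites → (G) first.
Now (D) and (F) have their prerequisites met. (D) is listed earlier, so (D) next.
(F) needed (G), now all done → (F).
Now (A) and (B) have their prerequisites met. (A) is listed earlier, so (A) next.
(B) is the only step now ready → (B).
(E) is the only step now ready → (E).
(C) needed (D) and (E), now all done → (C).

(G), (D), (F), (A), (B), (E), (C)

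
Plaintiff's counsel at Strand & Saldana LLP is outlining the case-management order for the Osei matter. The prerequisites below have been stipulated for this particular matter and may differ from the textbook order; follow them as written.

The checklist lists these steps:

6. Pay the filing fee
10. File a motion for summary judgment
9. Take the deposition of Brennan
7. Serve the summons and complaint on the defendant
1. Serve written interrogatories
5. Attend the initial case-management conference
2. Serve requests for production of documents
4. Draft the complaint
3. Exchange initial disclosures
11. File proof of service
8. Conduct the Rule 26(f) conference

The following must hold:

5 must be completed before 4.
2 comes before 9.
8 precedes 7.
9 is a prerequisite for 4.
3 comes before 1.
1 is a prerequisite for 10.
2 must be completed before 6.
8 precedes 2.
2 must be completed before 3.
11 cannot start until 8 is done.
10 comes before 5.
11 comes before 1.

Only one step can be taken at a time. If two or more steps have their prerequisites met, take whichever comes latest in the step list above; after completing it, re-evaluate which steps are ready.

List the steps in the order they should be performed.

8 11 2 3 1 7 9 10 5 4 6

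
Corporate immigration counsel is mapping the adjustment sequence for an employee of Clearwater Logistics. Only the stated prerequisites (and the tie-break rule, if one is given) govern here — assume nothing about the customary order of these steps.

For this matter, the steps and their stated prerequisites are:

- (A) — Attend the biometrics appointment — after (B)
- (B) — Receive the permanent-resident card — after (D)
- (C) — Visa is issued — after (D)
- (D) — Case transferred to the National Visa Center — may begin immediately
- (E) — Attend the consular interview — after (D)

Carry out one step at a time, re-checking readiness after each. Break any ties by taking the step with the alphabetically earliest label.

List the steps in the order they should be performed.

(D) (B) (A) (C) (E)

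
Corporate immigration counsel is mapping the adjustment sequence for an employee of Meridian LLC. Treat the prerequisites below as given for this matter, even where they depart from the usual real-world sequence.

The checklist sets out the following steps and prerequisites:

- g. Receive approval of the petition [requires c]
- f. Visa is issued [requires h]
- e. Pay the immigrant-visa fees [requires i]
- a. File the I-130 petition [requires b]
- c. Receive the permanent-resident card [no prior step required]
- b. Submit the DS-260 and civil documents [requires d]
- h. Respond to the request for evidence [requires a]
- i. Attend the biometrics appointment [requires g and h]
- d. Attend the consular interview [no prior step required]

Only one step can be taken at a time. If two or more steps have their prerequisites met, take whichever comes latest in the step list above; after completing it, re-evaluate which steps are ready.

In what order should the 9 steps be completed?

d and c have no prerequisites; d is listed later, so d is first.
Ready: b and c. b is listed later → b.
a now also ready, so the ready set is {c, a}; c is listed later → c.
g now also ready, so the ready set is {a, g}; a is listed later → a.
h and g are both available; h is listed later → h.
f now also ready, so the ready set is {f, g}; f is listed later → f.
g needed c, now all done → g.
i needed h and g, now all done → i.
That leaves e as the only ready step → e.

d, b, c, a, h, f, g, i, e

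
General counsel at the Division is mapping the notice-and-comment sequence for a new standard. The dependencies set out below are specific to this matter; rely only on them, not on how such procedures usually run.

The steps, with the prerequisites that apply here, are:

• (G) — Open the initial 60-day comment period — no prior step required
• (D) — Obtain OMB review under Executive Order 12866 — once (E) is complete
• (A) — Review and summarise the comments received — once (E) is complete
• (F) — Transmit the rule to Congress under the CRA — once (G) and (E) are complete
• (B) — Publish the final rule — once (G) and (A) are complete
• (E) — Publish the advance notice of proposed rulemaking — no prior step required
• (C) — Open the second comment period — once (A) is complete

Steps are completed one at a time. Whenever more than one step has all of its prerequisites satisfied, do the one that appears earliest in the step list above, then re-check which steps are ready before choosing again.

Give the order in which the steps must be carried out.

Nothing is required for (G) and (E). (G) is listed earlier → (G) first.
(E) is the only step now ready → (E).
Now (D), (A) and (F) have their prerequisites met. (D) is listed earlier, so (D) next.
(A) and (F) are both available; (A) is listed earlier → (A).
(F), (B) and (C) are all available; (F) is listed earlier → (F).
Now (B) and (C) have their prerequisites met. (B) is listed earlier, so (B) next.
Next only (C) has its prerequisites met → (C).

(G), (E), (D), (A), (F), (B), (C)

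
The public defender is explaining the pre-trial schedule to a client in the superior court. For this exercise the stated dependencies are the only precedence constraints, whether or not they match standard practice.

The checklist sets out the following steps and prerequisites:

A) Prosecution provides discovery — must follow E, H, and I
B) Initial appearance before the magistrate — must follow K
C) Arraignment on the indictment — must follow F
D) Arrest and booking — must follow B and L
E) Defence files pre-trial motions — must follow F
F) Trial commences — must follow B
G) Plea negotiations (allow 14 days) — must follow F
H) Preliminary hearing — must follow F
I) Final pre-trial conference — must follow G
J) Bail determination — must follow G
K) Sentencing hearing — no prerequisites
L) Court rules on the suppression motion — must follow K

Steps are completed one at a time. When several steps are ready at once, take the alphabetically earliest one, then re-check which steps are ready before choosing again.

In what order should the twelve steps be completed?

K B F C E G H I A J L D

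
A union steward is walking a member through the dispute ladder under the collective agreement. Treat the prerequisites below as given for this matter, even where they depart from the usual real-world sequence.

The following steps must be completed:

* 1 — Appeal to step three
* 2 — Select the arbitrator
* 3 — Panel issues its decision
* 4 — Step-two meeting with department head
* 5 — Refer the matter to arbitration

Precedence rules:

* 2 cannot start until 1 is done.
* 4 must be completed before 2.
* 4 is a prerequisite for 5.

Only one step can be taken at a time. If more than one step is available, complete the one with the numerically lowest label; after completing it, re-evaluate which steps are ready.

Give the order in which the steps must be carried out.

1, 3, 4, 2, 5

Nothing is required for 1, 3 and 4. 1 has the earlier label → 1 first.
Now 3 and 4 have their prerequisites met. 3 has the earlier label, so 3 next.
That leaves 4 as the only ready step → 4.
Ready: 2 and 5. 2 has the earlier label → 2.
That leaves 5 as the only ready step → 5.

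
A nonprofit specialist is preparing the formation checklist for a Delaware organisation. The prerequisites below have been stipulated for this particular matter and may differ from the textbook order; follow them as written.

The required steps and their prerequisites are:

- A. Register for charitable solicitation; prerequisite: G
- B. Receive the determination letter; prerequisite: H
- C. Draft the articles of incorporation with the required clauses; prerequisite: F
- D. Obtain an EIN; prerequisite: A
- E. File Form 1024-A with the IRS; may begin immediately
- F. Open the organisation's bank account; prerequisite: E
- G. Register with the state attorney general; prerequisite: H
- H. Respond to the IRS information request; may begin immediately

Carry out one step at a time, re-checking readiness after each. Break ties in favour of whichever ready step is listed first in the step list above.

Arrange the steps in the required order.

E, F, C, H, B, G, A, D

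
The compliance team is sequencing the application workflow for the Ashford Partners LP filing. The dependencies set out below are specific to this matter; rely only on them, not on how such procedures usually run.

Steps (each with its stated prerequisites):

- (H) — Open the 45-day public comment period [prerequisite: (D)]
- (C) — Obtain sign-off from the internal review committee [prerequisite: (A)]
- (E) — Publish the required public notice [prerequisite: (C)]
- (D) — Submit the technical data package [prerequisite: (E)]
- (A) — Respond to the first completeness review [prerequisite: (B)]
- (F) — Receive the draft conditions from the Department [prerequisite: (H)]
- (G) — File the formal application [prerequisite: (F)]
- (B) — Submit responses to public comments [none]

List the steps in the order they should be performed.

(B) is the only step with nothing outstanding, so it goes first.
(A) needed (B), now all done → (A).
Next only (C) has its prerequisites met → (C).
(E) is the only step now ready → (E).
(D) is the only step now ready → (D).
Next only (H) has its prerequisites met → (H).
(F) needed (H), now all done → (F).
(G) needed (F), now all done → (G).

(B) (A) (C) (E) (D) (H) (F) (G)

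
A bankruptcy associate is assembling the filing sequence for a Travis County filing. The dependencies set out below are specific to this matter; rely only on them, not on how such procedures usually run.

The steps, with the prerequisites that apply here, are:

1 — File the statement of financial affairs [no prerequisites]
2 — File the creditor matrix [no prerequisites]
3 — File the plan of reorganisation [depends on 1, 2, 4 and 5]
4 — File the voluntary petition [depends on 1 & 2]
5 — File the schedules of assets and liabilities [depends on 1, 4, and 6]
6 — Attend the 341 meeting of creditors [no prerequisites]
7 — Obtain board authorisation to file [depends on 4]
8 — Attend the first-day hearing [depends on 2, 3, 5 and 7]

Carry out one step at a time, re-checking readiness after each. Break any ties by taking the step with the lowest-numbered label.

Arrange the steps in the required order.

1 2 4 6 5 3 7 8

1, 2 and 6 have no prerequisites; 1 has the earlier label, so 1 is first.
Ready: 2 and 6. 2 has the earlier label → 2.
Ready: 4 and 6. 4 has the earlier label → 4.
Ready: 6 and 7. 6 has the earlier label → 6.
5 now also ready, so the ready set is {5, 7}; 5 has the earlier label → 5.
Now 3 and 7 have their prerequisites met. 3 has the earlier label, so 3 next.
Next only 7 has its prerequisites met → 7.
That leaves 8 as the only ready step → 8.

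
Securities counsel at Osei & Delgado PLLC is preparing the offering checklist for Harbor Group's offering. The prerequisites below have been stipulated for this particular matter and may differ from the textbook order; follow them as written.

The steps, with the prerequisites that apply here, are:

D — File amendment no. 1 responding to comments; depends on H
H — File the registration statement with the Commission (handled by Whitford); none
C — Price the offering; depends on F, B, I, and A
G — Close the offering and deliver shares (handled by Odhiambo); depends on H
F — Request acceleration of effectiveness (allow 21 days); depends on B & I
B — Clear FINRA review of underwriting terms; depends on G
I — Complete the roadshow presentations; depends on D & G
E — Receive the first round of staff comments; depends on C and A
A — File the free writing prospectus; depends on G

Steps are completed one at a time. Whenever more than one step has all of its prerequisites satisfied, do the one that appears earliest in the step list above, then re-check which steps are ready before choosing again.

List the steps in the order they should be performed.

H → D → G → B → I → F → A → C → E

H has no prerequisites → H first.
D and G are both available; D is listed earlier → D.
G needed H, now all done → G.
Now B, I and A have their prerequisites met. B is listed earlier, so B next.
I and A are both available; I is listed earlier → I.
Ready: F and A. F is listed earlier → F.
A needed G, now all done → A.
C is the only step now ready → C.
E is the only step now ready → E.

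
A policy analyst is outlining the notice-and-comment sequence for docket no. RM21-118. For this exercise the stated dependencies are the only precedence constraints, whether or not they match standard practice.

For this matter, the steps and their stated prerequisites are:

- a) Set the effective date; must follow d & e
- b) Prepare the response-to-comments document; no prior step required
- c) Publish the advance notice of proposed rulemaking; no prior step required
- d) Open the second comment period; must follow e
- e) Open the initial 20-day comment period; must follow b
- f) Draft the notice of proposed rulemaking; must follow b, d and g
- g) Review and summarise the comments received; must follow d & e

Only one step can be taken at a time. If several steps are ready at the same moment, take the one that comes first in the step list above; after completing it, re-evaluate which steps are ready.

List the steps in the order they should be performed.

b and c have no prerequisites; b is listed earlier, so b is first.
c and e are both available; c is listed earlier → c.
e needed b, now all done → e.
Next only d has its prerequisites met → d.
Ready: a and g. a is listed earlier → a.
That leaves g as the only ready step → g.
f needed b, d and g, now all done → f.

b, c, e, d, a, g, f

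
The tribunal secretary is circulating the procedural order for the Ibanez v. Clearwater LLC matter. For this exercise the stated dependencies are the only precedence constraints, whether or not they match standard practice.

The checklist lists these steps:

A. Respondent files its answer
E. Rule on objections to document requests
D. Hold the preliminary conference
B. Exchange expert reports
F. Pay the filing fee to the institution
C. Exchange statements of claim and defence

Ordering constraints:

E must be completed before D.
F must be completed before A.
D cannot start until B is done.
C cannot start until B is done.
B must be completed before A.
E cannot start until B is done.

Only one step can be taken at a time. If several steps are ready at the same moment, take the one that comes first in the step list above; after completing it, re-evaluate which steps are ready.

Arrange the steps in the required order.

B → E → D → F → A → C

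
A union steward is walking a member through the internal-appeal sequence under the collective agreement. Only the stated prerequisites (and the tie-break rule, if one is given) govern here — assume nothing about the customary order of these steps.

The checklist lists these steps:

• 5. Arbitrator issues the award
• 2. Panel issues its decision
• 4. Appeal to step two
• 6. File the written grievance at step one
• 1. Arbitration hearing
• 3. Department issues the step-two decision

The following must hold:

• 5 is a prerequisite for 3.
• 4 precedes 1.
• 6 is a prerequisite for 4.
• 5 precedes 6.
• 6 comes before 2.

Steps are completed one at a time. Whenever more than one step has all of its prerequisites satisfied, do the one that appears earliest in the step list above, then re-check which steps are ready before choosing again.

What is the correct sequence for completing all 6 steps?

5 6 2 4 1 3

5 is the only step with nothing outstanding, so it goes first.
Now 6 and 3 have their prerequisites met. 6 is listed earlier, so 6 next.
2 and 4 now also ready, so the ready set is {2, 4, 3}; 2 is listed earlier → 2.
Ready: 4 and 3. 4 is listed earlier → 4.
1 now also ready, so the ready set is {1, 3}; 1 is listed earlier → 1.
Next only 3 has its prerequisites met → 3.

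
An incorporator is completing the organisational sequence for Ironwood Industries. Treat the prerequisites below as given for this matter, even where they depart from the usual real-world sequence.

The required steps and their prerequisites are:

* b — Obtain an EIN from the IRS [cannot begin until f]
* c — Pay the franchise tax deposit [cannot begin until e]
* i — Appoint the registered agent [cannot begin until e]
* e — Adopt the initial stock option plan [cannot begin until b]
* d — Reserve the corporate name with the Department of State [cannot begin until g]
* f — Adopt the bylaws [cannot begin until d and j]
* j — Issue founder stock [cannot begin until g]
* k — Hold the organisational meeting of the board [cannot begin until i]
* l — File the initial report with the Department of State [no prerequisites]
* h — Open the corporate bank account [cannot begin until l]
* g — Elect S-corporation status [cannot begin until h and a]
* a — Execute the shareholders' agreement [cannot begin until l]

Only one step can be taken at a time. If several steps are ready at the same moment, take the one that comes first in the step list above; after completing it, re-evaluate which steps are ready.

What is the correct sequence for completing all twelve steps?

l → h → a → g → d → j → f → b → e → c → i → k

Only l has no prerequisites, so it is first.
Ready: h and a. h is listed earlier → h.
a needed l, now all done → a.
g is the only step now ready → g.
Now d and j have their prerequisites met. d is listed earlier, so d next.
That leaves j as the only ready step → j.
f needed d and j, now all done → f.
Next only b has its prerequisites met → b.
e is the only step now ready → e.
Ready: c and i. c is listed earlier → c.
i is the only step now ready → i.
That leaves k as the only ready step → k.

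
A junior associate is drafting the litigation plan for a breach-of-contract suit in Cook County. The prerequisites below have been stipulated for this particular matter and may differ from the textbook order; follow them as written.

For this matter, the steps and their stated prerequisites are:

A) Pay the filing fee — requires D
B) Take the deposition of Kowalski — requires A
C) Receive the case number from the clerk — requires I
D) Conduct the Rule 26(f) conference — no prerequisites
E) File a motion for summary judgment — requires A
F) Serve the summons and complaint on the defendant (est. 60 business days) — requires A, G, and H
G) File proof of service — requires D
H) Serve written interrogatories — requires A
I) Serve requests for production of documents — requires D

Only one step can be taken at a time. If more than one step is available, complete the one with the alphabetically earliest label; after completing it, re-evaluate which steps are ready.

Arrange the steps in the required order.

D, A, B, E, G, H, F, I, C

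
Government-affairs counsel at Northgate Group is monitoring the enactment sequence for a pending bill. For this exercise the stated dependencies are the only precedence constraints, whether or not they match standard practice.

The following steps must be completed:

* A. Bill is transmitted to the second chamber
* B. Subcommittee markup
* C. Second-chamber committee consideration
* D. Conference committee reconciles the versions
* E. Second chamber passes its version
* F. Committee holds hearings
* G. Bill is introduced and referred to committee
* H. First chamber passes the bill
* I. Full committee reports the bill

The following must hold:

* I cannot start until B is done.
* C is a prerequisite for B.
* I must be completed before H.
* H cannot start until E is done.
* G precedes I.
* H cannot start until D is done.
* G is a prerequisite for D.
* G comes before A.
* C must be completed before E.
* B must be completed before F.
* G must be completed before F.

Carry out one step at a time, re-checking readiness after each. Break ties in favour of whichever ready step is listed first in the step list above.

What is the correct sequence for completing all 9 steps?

C B E G A D F I H

Nothing is required for C and G. C is listed earlier → C first.
Now B, E and G have their prerequisites met. B is listed earlier, so B next.
Now E and G have their prerequisites met. E is listed earlier, so E next.
Next only G has its prerequisites met → G.
Now A, D, F and I have their prerequisites met. A is listed earlier, so A next.
Ready: D, F and I. D is listed earlier → D.
F and I are both available; F is listed earlier → F.
Next only I has its prerequisites met → I.
That leaves H as the only ready step → H.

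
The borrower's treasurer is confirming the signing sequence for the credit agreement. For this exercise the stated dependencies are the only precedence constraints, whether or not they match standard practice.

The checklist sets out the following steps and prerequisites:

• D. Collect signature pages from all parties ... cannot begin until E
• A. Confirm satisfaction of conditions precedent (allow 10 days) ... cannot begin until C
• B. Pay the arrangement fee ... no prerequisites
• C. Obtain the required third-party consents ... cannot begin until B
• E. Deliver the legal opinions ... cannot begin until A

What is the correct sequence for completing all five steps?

B is the only step with nothing outstanding, so it goes first.
C needed B, now all done → C.
Next only A has its prerequisites met → A.
E needed A, now all done → E.
D needed E, now all done → D.

B, C, A, E, D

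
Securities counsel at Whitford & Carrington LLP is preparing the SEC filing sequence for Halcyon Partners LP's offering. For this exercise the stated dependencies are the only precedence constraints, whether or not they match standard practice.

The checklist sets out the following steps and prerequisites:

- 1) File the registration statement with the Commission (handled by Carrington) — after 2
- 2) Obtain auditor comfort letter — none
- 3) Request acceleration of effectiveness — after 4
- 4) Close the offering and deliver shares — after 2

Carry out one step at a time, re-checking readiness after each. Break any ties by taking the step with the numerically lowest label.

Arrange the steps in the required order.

2, 1, 4, 3

2 has no prerequisites → 2 first.
Now 1 and 4 have their prerequisites met. 1 has the earlier label, so 1 next.
Next only 4 has its prerequisites met → 4.
3 needed 4, now all done → 3.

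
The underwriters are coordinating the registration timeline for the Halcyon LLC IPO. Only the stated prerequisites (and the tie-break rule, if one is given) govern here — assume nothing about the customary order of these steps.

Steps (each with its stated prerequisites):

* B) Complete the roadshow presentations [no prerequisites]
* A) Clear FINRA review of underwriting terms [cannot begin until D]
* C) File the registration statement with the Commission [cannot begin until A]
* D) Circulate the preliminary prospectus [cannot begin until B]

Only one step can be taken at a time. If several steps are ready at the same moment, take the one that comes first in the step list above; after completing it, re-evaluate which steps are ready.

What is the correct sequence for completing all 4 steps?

B D A C

B has no prerequisites → B first.
D needed B, now all done → D.
A is the only step now ready → A.
That leaves C as the only ready step → C.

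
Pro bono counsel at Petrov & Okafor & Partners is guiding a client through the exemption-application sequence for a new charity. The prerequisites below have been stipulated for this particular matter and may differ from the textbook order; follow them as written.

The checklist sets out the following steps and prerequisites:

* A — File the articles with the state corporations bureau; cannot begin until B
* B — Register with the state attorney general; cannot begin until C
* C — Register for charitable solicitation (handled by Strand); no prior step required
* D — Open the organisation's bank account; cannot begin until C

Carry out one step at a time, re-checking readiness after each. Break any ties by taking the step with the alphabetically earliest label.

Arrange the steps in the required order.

C, B, A, D

C is the only step with nothing outstanding, so it goes first.
Ready: B and D. B has the earlier label → B.
A now also ready, so the ready set is {A, D}; A has the earlier label → A.
That leaves D as the only ready step → D.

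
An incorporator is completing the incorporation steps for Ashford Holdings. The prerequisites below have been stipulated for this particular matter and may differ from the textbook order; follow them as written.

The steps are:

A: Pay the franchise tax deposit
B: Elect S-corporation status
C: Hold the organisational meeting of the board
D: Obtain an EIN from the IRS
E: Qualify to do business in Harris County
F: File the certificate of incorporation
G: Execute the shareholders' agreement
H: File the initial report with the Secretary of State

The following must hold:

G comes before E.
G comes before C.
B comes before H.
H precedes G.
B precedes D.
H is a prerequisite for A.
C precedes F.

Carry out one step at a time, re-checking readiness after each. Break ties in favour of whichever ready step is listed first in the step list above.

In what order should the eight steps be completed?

B → D → H → A → G → C → E → F

B is the only step with nothing outstanding, so it goes first.
D and H are both available; D is listed earlier → D.
Next only H has its prerequisites met → H.
Ready: A and G. A is listed earlier → A.
G needed H, now all done → G.
Ready: C and E. C is listed earlier → C.
F now also ready, so the ready set is {E, F}; E is listed earlier → E.
F needed C, now all done → F.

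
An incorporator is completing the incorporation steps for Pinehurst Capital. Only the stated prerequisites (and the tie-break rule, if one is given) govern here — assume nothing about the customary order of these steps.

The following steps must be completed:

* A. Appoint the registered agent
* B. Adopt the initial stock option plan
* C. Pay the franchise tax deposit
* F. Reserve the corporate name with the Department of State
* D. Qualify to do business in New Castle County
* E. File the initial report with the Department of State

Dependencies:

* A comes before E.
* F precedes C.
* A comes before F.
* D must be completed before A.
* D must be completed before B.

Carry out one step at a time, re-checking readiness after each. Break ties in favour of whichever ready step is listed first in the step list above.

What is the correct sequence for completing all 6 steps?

Only D has no prerequisites, so it is first.
Now A and B have their prerequisites met. A is listed earlier, so A next.
Now B, F and E have their prerequisites met. B is listed earlier, so B next.
Now F and E have their prerequisites met. F is listed earlier, so F next.
C and E are both available; C is listed earlier → C.
That leaves E as the only ready step → E.

D → A → B → F → C → E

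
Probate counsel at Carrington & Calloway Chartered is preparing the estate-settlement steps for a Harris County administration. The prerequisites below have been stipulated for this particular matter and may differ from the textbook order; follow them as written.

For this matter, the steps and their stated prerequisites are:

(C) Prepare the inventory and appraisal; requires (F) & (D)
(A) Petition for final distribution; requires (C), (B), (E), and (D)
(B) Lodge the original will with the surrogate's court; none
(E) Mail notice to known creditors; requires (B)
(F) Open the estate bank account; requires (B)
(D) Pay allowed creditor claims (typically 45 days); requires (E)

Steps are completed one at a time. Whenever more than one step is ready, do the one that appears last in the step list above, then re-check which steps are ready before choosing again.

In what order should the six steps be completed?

(B), (F), (E), (D), (C), (A)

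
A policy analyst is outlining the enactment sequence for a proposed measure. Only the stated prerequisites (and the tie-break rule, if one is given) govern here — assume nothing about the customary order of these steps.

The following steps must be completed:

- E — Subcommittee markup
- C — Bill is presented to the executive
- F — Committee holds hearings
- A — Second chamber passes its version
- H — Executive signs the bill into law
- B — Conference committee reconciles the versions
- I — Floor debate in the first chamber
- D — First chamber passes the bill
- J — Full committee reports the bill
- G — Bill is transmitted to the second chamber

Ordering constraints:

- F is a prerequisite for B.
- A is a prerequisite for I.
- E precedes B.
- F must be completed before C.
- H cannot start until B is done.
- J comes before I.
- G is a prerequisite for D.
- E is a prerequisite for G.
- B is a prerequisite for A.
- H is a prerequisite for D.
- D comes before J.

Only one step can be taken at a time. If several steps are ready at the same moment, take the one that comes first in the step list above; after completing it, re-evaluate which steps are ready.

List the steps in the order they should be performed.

E → F → C → B → A → H → G → D → J → I

Nothing is required for E and F. E is listed earlier → E first.
G now also ready, so the ready set is {F, G}; F is listed earlier → F.
Now C, B and G have their prerequisites met. C is listed earlier, so C next.
B and G are both available; B is listed earlier → B.
A, H and G are all available; A is listed earlier → A.
Now H and G have their prerequisites met. H is listed earlier, so H next.
G is the only step now ready → G.
D needed H and G, now all done → D.
Next only J has its prerequisites met → J.
I is the only step now ready → I.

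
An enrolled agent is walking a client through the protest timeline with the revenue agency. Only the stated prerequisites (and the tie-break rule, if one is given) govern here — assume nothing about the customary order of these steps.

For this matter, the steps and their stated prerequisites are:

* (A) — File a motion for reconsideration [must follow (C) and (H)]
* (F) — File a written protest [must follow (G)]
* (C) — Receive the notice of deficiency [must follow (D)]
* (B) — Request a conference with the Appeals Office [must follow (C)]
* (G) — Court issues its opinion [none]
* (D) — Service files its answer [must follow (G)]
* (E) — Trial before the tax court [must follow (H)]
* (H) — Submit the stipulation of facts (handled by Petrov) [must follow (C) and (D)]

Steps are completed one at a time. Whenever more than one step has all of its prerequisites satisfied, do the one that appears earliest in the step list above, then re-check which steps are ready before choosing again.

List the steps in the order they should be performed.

(G) (F) (D) (C) (B) (H) (A) (E)

Only (G) has no prerequisites, so it is first.
Now (F) and (D) have their prerequisites met. (F) is listed earlier, so (F) next.
That leaves (D) as the only ready step → (D).
That leaves (C) as the only ready step → (C).
Now (B) and (H) have their prerequisites met. (B) is listed earlier, so (B) next.
Next only (H) has its prerequisites met → (H).
(A) and (E) are both available; (A) is listed earlier → (A).
(E) needed (H), now all done → (E).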